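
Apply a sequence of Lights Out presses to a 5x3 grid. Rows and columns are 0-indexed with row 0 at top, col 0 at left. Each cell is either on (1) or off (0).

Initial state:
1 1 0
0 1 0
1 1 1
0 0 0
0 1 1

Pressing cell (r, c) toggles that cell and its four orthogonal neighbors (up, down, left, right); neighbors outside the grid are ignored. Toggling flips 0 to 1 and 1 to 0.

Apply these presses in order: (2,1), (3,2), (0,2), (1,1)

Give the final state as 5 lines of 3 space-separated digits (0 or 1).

After press 1 at (2,1):
1 1 0
0 0 0
0 0 0
0 1 0
0 1 1

After press 2 at (3,2):
1 1 0
0 0 0
0 0 1
0 0 1
0 1 0

After press 3 at (0,2):
1 0 1
0 0 1
0 0 1
0 0 1
0 1 0

After press 4 at (1,1):
1 1 1
1 1 0
0 1 1
0 0 1
0 1 0

Answer: 1 1 1
1 1 0
0 1 1
0 0 1
0 1 0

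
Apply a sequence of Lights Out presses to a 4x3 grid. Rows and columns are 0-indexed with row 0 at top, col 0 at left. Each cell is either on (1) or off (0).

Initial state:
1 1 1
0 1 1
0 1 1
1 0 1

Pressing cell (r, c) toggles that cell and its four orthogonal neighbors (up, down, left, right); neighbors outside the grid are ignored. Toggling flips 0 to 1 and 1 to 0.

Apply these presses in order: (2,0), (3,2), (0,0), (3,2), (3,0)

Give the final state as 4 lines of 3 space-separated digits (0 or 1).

Answer: 0 0 1
0 1 1
0 0 1
1 1 1

Derivation:
After press 1 at (2,0):
1 1 1
1 1 1
1 0 1
0 0 1

After press 2 at (3,2):
1 1 1
1 1 1
1 0 0
0 1 0

After press 3 at (0,0):
0 0 1
0 1 1
1 0 0
0 1 0

After press 4 at (3,2):
0 0 1
0 1 1
1 0 1
0 0 1

After press 5 at (3,0):
0 0 1
0 1 1
0 0 1
1 1 1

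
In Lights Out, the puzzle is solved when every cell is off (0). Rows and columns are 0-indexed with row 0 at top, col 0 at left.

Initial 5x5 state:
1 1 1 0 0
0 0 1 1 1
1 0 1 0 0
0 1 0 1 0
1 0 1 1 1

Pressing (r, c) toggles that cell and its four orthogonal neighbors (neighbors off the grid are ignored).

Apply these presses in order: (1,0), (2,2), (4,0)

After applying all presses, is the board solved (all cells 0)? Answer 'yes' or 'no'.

Answer: no

Derivation:
After press 1 at (1,0):
0 1 1 0 0
1 1 1 1 1
0 0 1 0 0
0 1 0 1 0
1 0 1 1 1

After press 2 at (2,2):
0 1 1 0 0
1 1 0 1 1
0 1 0 1 0
0 1 1 1 0
1 0 1 1 1

After press 3 at (4,0):
0 1 1 0 0
1 1 0 1 1
0 1 0 1 0
1 1 1 1 0
0 1 1 1 1

Lights still on: 16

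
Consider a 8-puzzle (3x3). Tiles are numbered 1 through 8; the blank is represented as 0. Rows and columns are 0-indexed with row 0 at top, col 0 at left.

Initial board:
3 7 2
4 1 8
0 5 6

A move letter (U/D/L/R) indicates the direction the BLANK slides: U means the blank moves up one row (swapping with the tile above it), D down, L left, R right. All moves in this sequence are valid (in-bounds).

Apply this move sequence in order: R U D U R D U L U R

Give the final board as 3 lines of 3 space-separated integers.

Answer: 3 2 0
4 7 8
5 1 6

Derivation:
After move 1 (R):
3 7 2
4 1 8
5 0 6

After move 2 (U):
3 7 2
4 0 8
5 1 6

After move 3 (D):
3 7 2
4 1 8
5 0 6

After move 4 (U):
3 7 2
4 0 8
5 1 6

After move 5 (R):
3 7 2
4 8 0
5 1 6

After move 6 (D):
3 7 2
4 8 6
5 1 0

After move 7 (U):
3 7 2
4 8 0
5 1 6

After move 8 (L):
3 7 2
4 0 8
5 1 6

After move 9 (U):
3 0 2
4 7 8
5 1 6

After move 10 (R):
3 2 0
4 7 8
5 1 6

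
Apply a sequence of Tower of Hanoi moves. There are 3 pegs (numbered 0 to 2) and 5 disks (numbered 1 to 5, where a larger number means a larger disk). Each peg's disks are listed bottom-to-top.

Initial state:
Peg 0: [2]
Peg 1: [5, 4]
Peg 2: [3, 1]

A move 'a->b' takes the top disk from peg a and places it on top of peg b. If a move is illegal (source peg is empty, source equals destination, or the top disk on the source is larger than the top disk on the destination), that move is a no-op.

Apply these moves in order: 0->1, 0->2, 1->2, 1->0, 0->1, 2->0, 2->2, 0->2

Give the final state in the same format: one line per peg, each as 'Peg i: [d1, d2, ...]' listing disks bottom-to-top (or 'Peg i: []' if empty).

Answer: Peg 0: []
Peg 1: [5, 4, 2]
Peg 2: [3, 1]

Derivation:
After move 1 (0->1):
Peg 0: []
Peg 1: [5, 4, 2]
Peg 2: [3, 1]

After move 2 (0->2):
Peg 0: []
Peg 1: [5, 4, 2]
Peg 2: [3, 1]

After move 3 (1->2):
Peg 0: []
Peg 1: [5, 4, 2]
Peg 2: [3, 1]

After move 4 (1->0):
Peg 0: [2]
Peg 1: [5, 4]
Peg 2: [3, 1]

After move 5 (0->1):
Peg 0: []
Peg 1: [5, 4, 2]
Peg 2: [3, 1]

After move 6 (2->0):
Peg 0: [1]
Peg 1: [5, 4, 2]
Peg 2: [3]

After move 7 (2->2):
Peg 0: [1]
Peg 1: [5, 4, 2]
Peg 2: [3]

After move 8 (0->2):
Peg 0: []
Peg 1: [5, 4, 2]
Peg 2: [3, 1]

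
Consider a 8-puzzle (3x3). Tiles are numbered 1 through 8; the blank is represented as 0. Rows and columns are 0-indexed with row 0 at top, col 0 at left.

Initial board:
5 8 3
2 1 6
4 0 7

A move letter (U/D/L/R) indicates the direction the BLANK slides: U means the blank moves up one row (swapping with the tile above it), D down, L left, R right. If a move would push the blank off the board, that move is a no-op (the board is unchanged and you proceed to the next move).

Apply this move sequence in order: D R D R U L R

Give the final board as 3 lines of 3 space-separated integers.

After move 1 (D):
5 8 3
2 1 6
4 0 7

After move 2 (R):
5 8 3
2 1 6
4 7 0

After move 3 (D):
5 8 3
2 1 6
4 7 0

After move 4 (R):
5 8 3
2 1 6
4 7 0

After move 5 (U):
5 8 3
2 1 0
4 7 6

After move 6 (L):
5 8 3
2 0 1
4 7 6

After move 7 (R):
5 8 3
2 1 0
4 7 6

Answer: 5 8 3
2 1 0
4 7 6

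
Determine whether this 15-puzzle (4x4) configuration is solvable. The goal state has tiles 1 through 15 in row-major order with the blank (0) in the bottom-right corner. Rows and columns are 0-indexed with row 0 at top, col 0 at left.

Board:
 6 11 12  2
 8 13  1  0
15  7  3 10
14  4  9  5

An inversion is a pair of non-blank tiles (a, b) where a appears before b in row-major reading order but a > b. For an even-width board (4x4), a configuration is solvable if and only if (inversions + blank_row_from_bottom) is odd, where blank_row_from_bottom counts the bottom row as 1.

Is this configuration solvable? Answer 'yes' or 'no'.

Answer: no

Derivation:
Inversions: 53
Blank is in row 1 (0-indexed from top), which is row 3 counting from the bottom (bottom = 1).
53 + 3 = 56, which is even, so the puzzle is not solvable.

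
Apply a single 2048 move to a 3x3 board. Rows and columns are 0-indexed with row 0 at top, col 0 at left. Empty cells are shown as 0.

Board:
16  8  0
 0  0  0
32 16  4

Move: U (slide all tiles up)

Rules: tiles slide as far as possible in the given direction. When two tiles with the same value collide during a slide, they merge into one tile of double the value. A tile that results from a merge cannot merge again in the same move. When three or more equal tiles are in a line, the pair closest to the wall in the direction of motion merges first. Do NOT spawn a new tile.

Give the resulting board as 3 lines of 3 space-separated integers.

Answer: 16  8  4
32 16  0
 0  0  0

Derivation:
Slide up:
col 0: [16, 0, 32] -> [16, 32, 0]
col 1: [8, 0, 16] -> [8, 16, 0]
col 2: [0, 0, 4] -> [4, 0, 0]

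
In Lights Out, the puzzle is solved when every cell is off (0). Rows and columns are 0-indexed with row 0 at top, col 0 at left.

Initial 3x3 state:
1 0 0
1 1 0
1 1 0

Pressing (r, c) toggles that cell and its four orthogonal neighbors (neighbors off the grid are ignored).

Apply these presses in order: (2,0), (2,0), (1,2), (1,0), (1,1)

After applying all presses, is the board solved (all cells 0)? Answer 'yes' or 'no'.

After press 1 at (2,0):
1 0 0
0 1 0
0 0 0

After press 2 at (2,0):
1 0 0
1 1 0
1 1 0

After press 3 at (1,2):
1 0 1
1 0 1
1 1 1

After press 4 at (1,0):
0 0 1
0 1 1
0 1 1

After press 5 at (1,1):
0 1 1
1 0 0
0 0 1

Lights still on: 4

Answer: no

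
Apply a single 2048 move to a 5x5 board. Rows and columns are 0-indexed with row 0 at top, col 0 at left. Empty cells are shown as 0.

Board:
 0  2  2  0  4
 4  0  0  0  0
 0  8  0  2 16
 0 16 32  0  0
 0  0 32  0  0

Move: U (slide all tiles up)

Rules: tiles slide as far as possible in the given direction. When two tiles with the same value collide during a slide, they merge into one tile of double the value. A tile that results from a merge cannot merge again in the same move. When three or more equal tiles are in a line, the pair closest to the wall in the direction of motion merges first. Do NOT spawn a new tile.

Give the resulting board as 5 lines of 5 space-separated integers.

Slide up:
col 0: [0, 4, 0, 0, 0] -> [4, 0, 0, 0, 0]
col 1: [2, 0, 8, 16, 0] -> [2, 8, 16, 0, 0]
col 2: [2, 0, 0, 32, 32] -> [2, 64, 0, 0, 0]
col 3: [0, 0, 2, 0, 0] -> [2, 0, 0, 0, 0]
col 4: [4, 0, 16, 0, 0] -> [4, 16, 0, 0, 0]

Answer:  4  2  2  2  4
 0  8 64  0 16
 0 16  0  0  0
 0  0  0  0  0
 0  0  0  0  0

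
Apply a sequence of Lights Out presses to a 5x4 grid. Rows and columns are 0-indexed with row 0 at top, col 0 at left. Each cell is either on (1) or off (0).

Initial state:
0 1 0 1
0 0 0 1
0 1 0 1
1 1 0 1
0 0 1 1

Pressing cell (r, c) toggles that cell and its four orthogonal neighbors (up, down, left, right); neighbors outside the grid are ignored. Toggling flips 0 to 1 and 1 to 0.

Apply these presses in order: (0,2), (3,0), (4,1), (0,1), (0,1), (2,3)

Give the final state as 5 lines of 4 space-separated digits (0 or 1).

After press 1 at (0,2):
0 0 1 0
0 0 1 1
0 1 0 1
1 1 0 1
0 0 1 1

After press 2 at (3,0):
0 0 1 0
0 0 1 1
1 1 0 1
0 0 0 1
1 0 1 1

After press 3 at (4,1):
0 0 1 0
0 0 1 1
1 1 0 1
0 1 0 1
0 1 0 1

After press 4 at (0,1):
1 1 0 0
0 1 1 1
1 1 0 1
0 1 0 1
0 1 0 1

After press 5 at (0,1):
0 0 1 0
0 0 1 1
1 1 0 1
0 1 0 1
0 1 0 1

After press 6 at (2,3):
0 0 1 0
0 0 1 0
1 1 1 0
0 1 0 0
0 1 0 1

Answer: 0 0 1 0
0 0 1 0
1 1 1 0
0 1 0 0
0 1 0 1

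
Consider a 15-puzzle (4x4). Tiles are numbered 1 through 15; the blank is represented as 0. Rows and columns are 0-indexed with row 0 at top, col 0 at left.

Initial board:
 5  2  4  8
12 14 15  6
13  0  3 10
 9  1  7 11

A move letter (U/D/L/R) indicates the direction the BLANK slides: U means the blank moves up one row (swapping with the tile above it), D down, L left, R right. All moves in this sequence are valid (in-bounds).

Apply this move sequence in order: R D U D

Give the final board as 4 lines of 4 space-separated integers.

After move 1 (R):
 5  2  4  8
12 14 15  6
13  3  0 10
 9  1  7 11

After move 2 (D):
 5  2  4  8
12 14 15  6
13  3  7 10
 9  1  0 11

After move 3 (U):
 5  2  4  8
12 14 15  6
13  3  0 10
 9  1  7 11

After move 4 (D):
 5  2  4  8
12 14 15  6
13  3  7 10
 9  1  0 11

Answer:  5  2  4  8
12 14 15  6
13  3  7 10
 9  1  0 11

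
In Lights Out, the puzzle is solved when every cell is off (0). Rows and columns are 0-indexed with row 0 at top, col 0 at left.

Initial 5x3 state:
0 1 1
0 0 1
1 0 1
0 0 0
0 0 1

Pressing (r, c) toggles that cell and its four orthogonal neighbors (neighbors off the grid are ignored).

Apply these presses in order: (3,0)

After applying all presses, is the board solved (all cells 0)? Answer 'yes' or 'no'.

Answer: no

Derivation:
After press 1 at (3,0):
0 1 1
0 0 1
0 0 1
1 1 0
1 0 1

Lights still on: 8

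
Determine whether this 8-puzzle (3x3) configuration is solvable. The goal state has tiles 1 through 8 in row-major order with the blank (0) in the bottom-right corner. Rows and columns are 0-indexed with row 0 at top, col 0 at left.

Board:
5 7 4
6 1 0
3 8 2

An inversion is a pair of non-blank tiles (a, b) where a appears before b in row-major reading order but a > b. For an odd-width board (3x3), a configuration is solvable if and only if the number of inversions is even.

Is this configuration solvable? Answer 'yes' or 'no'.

Inversions (pairs i<j in row-major order where tile[i] > tile[j] > 0): 17
17 is odd, so the puzzle is not solvable.

Answer: no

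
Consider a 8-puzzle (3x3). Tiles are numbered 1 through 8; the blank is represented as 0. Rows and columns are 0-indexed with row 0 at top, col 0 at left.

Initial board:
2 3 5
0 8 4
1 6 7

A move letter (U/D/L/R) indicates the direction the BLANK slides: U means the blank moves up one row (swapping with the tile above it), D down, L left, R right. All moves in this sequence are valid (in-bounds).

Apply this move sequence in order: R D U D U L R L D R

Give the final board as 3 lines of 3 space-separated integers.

After move 1 (R):
2 3 5
8 0 4
1 6 7

After move 2 (D):
2 3 5
8 6 4
1 0 7

After move 3 (U):
2 3 5
8 0 4
1 6 7

After move 4 (D):
2 3 5
8 6 4
1 0 7

After move 5 (U):
2 3 5
8 0 4
1 6 7

After move 6 (L):
2 3 5
0 8 4
1 6 7

After move 7 (R):
2 3 5
8 0 4
1 6 7

After move 8 (L):
2 3 5
0 8 4
1 6 7

After move 9 (D):
2 3 5
1 8 4
0 6 7

After move 10 (R):
2 3 5
1 8 4
6 0 7

Answer: 2 3 5
1 8 4
6 0 7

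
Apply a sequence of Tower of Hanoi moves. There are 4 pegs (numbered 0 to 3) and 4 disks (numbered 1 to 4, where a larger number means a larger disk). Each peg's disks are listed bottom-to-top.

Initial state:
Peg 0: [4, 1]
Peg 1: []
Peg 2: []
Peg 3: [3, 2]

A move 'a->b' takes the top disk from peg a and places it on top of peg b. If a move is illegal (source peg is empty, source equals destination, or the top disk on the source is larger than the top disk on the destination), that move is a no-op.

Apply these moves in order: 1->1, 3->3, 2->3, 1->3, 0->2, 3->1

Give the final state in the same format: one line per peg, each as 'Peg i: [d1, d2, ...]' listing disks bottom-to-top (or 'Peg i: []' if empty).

Answer: Peg 0: [4]
Peg 1: [2]
Peg 2: [1]
Peg 3: [3]

Derivation:
After move 1 (1->1):
Peg 0: [4, 1]
Peg 1: []
Peg 2: []
Peg 3: [3, 2]

After move 2 (3->3):
Peg 0: [4, 1]
Peg 1: []
Peg 2: []
Peg 3: [3, 2]

After move 3 (2->3):
Peg 0: [4, 1]
Peg 1: []
Peg 2: []
Peg 3: [3, 2]

After move 4 (1->3):
Peg 0: [4, 1]
Peg 1: []
Peg 2: []
Peg 3: [3, 2]

After move 5 (0->2):
Peg 0: [4]
Peg 1: []
Peg 2: [1]
Peg 3: [3, 2]

After move 6 (3->1):
Peg 0: [4]
Peg 1: [2]
Peg 2: [1]
Peg 3: [3]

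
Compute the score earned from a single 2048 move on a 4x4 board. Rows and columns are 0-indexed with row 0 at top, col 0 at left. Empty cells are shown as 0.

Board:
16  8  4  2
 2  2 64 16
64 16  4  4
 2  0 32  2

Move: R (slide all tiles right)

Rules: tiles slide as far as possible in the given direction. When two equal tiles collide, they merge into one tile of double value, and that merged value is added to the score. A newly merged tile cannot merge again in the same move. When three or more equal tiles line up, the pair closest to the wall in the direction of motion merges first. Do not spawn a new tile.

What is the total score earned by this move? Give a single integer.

Slide right:
row 0: [16, 8, 4, 2] -> [16, 8, 4, 2]  score +0 (running 0)
row 1: [2, 2, 64, 16] -> [0, 4, 64, 16]  score +4 (running 4)
row 2: [64, 16, 4, 4] -> [0, 64, 16, 8]  score +8 (running 12)
row 3: [2, 0, 32, 2] -> [0, 2, 32, 2]  score +0 (running 12)
Board after move:
16  8  4  2
 0  4 64 16
 0 64 16  8
 0  2 32  2

Answer: 12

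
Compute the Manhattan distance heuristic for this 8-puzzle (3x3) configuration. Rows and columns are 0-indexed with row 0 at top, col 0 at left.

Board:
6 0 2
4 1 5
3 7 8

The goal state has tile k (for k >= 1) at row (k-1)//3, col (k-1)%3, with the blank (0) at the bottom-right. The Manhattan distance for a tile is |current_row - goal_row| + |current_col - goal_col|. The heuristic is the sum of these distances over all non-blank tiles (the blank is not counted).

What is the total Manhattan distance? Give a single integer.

Answer: 13

Derivation:
Tile 6: (0,0)->(1,2) = 3
Tile 2: (0,2)->(0,1) = 1
Tile 4: (1,0)->(1,0) = 0
Tile 1: (1,1)->(0,0) = 2
Tile 5: (1,2)->(1,1) = 1
Tile 3: (2,0)->(0,2) = 4
Tile 7: (2,1)->(2,0) = 1
Tile 8: (2,2)->(2,1) = 1
Sum: 3 + 1 + 0 + 2 + 1 + 4 + 1 + 1 = 13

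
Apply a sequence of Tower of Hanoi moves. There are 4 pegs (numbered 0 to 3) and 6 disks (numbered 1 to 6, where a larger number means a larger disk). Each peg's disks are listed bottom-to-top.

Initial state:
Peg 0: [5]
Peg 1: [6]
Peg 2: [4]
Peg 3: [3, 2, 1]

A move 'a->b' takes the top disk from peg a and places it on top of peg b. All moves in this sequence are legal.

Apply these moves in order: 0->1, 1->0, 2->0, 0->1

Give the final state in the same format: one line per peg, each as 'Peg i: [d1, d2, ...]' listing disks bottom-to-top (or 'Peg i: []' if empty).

After move 1 (0->1):
Peg 0: []
Peg 1: [6, 5]
Peg 2: [4]
Peg 3: [3, 2, 1]

After move 2 (1->0):
Peg 0: [5]
Peg 1: [6]
Peg 2: [4]
Peg 3: [3, 2, 1]

After move 3 (2->0):
Peg 0: [5, 4]
Peg 1: [6]
Peg 2: []
Peg 3: [3, 2, 1]

After move 4 (0->1):
Peg 0: [5]
Peg 1: [6, 4]
Peg 2: []
Peg 3: [3, 2, 1]

Answer: Peg 0: [5]
Peg 1: [6, 4]
Peg 2: []
Peg 3: [3, 2, 1]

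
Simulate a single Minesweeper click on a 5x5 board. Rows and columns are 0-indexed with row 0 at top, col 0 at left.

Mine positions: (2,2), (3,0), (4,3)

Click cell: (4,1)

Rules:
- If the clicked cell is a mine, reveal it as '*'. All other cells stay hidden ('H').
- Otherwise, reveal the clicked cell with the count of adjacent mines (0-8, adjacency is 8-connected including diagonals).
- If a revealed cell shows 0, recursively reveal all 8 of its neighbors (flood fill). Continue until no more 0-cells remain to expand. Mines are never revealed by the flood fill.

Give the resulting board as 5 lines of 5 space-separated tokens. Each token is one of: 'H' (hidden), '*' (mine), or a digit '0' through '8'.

H H H H H
H H H H H
H H H H H
H H H H H
H 1 H H H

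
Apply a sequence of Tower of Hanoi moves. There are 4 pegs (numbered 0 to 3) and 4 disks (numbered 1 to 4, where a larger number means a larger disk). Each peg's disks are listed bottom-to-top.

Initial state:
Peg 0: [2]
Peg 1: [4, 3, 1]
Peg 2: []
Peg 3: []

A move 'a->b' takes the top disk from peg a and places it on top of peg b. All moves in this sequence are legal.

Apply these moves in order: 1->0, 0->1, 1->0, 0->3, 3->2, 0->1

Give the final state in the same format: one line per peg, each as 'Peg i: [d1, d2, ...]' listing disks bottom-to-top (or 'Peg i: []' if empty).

After move 1 (1->0):
Peg 0: [2, 1]
Peg 1: [4, 3]
Peg 2: []
Peg 3: []

After move 2 (0->1):
Peg 0: [2]
Peg 1: [4, 3, 1]
Peg 2: []
Peg 3: []

After move 3 (1->0):
Peg 0: [2, 1]
Peg 1: [4, 3]
Peg 2: []
Peg 3: []

After move 4 (0->3):
Peg 0: [2]
Peg 1: [4, 3]
Peg 2: []
Peg 3: [1]

After move 5 (3->2):
Peg 0: [2]
Peg 1: [4, 3]
Peg 2: [1]
Peg 3: []

After move 6 (0->1):
Peg 0: []
Peg 1: [4, 3, 2]
Peg 2: [1]
Peg 3: []

Answer: Peg 0: []
Peg 1: [4, 3, 2]
Peg 2: [1]
Peg 3: []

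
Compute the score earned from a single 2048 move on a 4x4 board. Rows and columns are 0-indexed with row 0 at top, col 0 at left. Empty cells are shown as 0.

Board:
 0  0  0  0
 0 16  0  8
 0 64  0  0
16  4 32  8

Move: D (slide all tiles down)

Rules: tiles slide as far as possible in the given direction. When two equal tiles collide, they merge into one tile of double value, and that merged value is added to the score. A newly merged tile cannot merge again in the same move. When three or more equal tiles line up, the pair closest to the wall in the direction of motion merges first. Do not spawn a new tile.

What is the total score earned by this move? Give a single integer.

Answer: 16

Derivation:
Slide down:
col 0: [0, 0, 0, 16] -> [0, 0, 0, 16]  score +0 (running 0)
col 1: [0, 16, 64, 4] -> [0, 16, 64, 4]  score +0 (running 0)
col 2: [0, 0, 0, 32] -> [0, 0, 0, 32]  score +0 (running 0)
col 3: [0, 8, 0, 8] -> [0, 0, 0, 16]  score +16 (running 16)
Board after move:
 0  0  0  0
 0 16  0  0
 0 64  0  0
16  4 32 16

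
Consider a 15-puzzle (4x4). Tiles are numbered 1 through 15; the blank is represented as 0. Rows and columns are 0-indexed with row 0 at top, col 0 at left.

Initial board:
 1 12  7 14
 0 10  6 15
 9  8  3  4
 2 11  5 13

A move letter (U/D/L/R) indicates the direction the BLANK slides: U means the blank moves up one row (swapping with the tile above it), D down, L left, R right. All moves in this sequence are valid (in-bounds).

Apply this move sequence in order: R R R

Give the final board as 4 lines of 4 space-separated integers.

After move 1 (R):
 1 12  7 14
10  0  6 15
 9  8  3  4
 2 11  5 13

After move 2 (R):
 1 12  7 14
10  6  0 15
 9  8  3  4
 2 11  5 13

After move 3 (R):
 1 12  7 14
10  6 15  0
 9  8  3  4
 2 11  5 13

Answer:  1 12  7 14
10  6 15  0
 9  8  3  4
 2 11  5 13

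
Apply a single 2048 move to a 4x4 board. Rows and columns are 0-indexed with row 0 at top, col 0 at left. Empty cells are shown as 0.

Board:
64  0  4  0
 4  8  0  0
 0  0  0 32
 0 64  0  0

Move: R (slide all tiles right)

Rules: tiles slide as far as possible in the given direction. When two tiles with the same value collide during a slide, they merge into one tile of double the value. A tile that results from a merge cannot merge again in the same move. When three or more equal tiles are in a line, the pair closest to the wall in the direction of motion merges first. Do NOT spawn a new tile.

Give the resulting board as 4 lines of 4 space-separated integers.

Answer:  0  0 64  4
 0  0  4  8
 0  0  0 32
 0  0  0 64

Derivation:
Slide right:
row 0: [64, 0, 4, 0] -> [0, 0, 64, 4]
row 1: [4, 8, 0, 0] -> [0, 0, 4, 8]
row 2: [0, 0, 0, 32] -> [0, 0, 0, 32]
row 3: [0, 64, 0, 0] -> [0, 0, 0, 64]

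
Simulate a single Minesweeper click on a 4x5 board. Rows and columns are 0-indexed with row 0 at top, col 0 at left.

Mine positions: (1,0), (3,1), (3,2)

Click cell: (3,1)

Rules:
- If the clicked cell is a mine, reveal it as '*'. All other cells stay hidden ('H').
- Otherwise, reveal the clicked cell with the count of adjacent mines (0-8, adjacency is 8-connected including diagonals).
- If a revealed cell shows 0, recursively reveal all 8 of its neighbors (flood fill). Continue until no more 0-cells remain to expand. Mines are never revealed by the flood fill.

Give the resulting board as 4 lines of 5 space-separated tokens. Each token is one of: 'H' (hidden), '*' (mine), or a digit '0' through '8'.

H H H H H
H H H H H
H H H H H
H * H H H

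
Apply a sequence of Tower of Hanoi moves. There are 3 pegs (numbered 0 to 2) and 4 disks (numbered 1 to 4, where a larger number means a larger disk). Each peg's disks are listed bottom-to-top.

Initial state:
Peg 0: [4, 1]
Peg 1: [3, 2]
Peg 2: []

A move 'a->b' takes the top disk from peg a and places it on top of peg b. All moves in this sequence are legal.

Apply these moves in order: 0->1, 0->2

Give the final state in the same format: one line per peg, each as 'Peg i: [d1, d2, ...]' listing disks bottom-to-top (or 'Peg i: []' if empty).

Answer: Peg 0: []
Peg 1: [3, 2, 1]
Peg 2: [4]

Derivation:
After move 1 (0->1):
Peg 0: [4]
Peg 1: [3, 2, 1]
Peg 2: []

After move 2 (0->2):
Peg 0: []
Peg 1: [3, 2, 1]
Peg 2: [4]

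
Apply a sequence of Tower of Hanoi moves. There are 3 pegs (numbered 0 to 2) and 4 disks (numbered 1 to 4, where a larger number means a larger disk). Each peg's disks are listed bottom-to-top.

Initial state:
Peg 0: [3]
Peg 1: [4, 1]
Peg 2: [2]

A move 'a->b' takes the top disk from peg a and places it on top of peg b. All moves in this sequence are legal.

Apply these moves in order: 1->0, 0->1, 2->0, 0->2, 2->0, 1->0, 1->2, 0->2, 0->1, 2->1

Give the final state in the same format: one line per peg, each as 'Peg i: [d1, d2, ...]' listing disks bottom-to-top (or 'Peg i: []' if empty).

Answer: Peg 0: [3]
Peg 1: [2, 1]
Peg 2: [4]

Derivation:
After move 1 (1->0):
Peg 0: [3, 1]
Peg 1: [4]
Peg 2: [2]

After move 2 (0->1):
Peg 0: [3]
Peg 1: [4, 1]
Peg 2: [2]

After move 3 (2->0):
Peg 0: [3, 2]
Peg 1: [4, 1]
Peg 2: []

After move 4 (0->2):
Peg 0: [3]
Peg 1: [4, 1]
Peg 2: [2]

After move 5 (2->0):
Peg 0: [3, 2]
Peg 1: [4, 1]
Peg 2: []

After move 6 (1->0):
Peg 0: [3, 2, 1]
Peg 1: [4]
Peg 2: []

After move 7 (1->2):
Peg 0: [3, 2, 1]
Peg 1: []
Peg 2: [4]

After move 8 (0->2):
Peg 0: [3, 2]
Peg 1: []
Peg 2: [4, 1]

After move 9 (0->1):
Peg 0: [3]
Peg 1: [2]
Peg 2: [4, 1]

After move 10 (2->1):
Peg 0: [3]
Peg 1: [2, 1]
Peg 2: [4]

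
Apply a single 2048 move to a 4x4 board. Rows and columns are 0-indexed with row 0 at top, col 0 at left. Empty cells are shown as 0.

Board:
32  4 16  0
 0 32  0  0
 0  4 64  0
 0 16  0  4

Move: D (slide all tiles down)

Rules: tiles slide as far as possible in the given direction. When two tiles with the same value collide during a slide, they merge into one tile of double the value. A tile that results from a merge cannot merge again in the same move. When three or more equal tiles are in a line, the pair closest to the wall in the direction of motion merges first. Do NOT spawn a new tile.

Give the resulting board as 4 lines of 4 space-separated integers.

Answer:  0  4  0  0
 0 32  0  0
 0  4 16  0
32 16 64  4

Derivation:
Slide down:
col 0: [32, 0, 0, 0] -> [0, 0, 0, 32]
col 1: [4, 32, 4, 16] -> [4, 32, 4, 16]
col 2: [16, 0, 64, 0] -> [0, 0, 16, 64]
col 3: [0, 0, 0, 4] -> [0, 0, 0, 4]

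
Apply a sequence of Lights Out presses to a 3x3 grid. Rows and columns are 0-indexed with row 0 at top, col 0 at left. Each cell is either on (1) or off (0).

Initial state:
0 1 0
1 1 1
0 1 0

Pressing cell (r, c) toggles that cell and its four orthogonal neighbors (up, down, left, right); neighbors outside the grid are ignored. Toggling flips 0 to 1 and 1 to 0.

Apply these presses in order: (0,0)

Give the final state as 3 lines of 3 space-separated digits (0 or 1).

After press 1 at (0,0):
1 0 0
0 1 1
0 1 0

Answer: 1 0 0
0 1 1
0 1 0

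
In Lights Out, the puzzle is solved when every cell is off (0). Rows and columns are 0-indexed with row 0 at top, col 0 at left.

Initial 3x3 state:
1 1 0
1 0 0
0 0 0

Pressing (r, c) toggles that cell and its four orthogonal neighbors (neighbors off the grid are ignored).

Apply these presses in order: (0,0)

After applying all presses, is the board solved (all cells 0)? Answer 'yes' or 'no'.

Answer: yes

Derivation:
After press 1 at (0,0):
0 0 0
0 0 0
0 0 0

Lights still on: 0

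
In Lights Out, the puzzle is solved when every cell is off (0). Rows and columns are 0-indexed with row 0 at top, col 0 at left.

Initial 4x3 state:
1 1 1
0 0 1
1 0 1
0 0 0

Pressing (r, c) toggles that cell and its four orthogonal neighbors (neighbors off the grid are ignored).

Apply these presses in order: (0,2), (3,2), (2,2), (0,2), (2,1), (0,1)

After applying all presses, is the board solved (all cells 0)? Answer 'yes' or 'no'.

Answer: yes

Derivation:
After press 1 at (0,2):
1 0 0
0 0 0
1 0 1
0 0 0

After press 2 at (3,2):
1 0 0
0 0 0
1 0 0
0 1 1

After press 3 at (2,2):
1 0 0
0 0 1
1 1 1
0 1 0

After press 4 at (0,2):
1 1 1
0 0 0
1 1 1
0 1 0

After press 5 at (2,1):
1 1 1
0 1 0
0 0 0
0 0 0

After press 6 at (0,1):
0 0 0
0 0 0
0 0 0
0 0 0

Lights still on: 0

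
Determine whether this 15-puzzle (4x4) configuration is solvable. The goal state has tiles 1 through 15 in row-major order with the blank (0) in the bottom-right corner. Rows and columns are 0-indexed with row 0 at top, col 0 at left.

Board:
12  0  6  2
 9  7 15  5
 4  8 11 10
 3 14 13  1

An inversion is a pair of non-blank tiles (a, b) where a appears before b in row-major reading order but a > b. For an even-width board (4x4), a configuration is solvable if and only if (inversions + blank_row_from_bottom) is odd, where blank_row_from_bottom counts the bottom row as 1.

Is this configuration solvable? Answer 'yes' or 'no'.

Answer: no

Derivation:
Inversions: 52
Blank is in row 0 (0-indexed from top), which is row 4 counting from the bottom (bottom = 1).
52 + 4 = 56, which is even, so the puzzle is not solvable.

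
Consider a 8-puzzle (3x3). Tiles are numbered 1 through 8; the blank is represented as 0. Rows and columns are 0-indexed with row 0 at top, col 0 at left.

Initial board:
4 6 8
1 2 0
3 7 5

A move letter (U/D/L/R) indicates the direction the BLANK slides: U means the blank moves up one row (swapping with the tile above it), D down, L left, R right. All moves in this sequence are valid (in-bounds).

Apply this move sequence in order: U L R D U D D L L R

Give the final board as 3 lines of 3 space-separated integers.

Answer: 4 6 8
1 2 5
3 0 7

Derivation:
After move 1 (U):
4 6 0
1 2 8
3 7 5

After move 2 (L):
4 0 6
1 2 8
3 7 5

After move 3 (R):
4 6 0
1 2 8
3 7 5

After move 4 (D):
4 6 8
1 2 0
3 7 5

After move 5 (U):
4 6 0
1 2 8
3 7 5

After move 6 (D):
4 6 8
1 2 0
3 7 5

After move 7 (D):
4 6 8
1 2 5
3 7 0

After move 8 (L):
4 6 8
1 2 5
3 0 7

After move 9 (L):
4 6 8
1 2 5
0 3 7

After move 10 (R):
4 6 8
1 2 5
3 0 7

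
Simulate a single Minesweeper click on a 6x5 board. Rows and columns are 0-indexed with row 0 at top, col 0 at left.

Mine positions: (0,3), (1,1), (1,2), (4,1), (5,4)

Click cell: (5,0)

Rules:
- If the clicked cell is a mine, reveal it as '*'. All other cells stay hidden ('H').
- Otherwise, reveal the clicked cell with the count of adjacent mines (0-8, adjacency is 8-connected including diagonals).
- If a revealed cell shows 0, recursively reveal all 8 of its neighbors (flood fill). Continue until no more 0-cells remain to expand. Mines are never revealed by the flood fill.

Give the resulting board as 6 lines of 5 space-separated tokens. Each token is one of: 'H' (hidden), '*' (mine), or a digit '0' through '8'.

H H H H H
H H H H H
H H H H H
H H H H H
H H H H H
1 H H H H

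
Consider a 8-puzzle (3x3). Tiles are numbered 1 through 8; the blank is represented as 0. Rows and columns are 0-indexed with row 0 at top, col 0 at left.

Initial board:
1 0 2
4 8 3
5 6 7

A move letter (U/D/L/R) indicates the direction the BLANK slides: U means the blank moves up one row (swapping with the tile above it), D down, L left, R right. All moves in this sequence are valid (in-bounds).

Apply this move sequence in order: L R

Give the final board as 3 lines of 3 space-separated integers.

Answer: 1 0 2
4 8 3
5 6 7

Derivation:
After move 1 (L):
0 1 2
4 8 3
5 6 7

After move 2 (R):
1 0 2
4 8 3
5 6 7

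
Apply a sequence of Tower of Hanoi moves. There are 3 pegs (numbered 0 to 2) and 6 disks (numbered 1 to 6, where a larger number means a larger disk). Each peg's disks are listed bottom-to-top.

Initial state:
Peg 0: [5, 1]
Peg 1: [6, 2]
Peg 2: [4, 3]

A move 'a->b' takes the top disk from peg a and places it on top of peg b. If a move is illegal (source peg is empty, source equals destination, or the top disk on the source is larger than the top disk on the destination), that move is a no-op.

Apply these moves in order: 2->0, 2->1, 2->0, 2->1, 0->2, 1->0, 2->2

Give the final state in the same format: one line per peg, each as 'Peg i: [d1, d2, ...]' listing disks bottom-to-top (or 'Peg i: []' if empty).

Answer: Peg 0: [5, 2]
Peg 1: [6]
Peg 2: [4, 3, 1]

Derivation:
After move 1 (2->0):
Peg 0: [5, 1]
Peg 1: [6, 2]
Peg 2: [4, 3]

After move 2 (2->1):
Peg 0: [5, 1]
Peg 1: [6, 2]
Peg 2: [4, 3]

After move 3 (2->0):
Peg 0: [5, 1]
Peg 1: [6, 2]
Peg 2: [4, 3]

After move 4 (2->1):
Peg 0: [5, 1]
Peg 1: [6, 2]
Peg 2: [4, 3]

After move 5 (0->2):
Peg 0: [5]
Peg 1: [6, 2]
Peg 2: [4, 3, 1]

After move 6 (1->0):
Peg 0: [5, 2]
Peg 1: [6]
Peg 2: [4, 3, 1]

After move 7 (2->2):
Peg 0: [5, 2]
Peg 1: [6]
Peg 2: [4, 3, 1]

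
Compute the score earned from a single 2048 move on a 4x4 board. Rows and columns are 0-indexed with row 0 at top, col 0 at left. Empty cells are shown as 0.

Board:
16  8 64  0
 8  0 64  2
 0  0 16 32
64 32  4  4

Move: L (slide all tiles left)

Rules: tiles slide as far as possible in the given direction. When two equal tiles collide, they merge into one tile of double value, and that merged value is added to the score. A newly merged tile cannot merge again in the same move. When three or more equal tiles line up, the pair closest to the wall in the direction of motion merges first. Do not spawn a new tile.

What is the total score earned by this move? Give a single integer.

Slide left:
row 0: [16, 8, 64, 0] -> [16, 8, 64, 0]  score +0 (running 0)
row 1: [8, 0, 64, 2] -> [8, 64, 2, 0]  score +0 (running 0)
row 2: [0, 0, 16, 32] -> [16, 32, 0, 0]  score +0 (running 0)
row 3: [64, 32, 4, 4] -> [64, 32, 8, 0]  score +8 (running 8)
Board after move:
16  8 64  0
 8 64  2  0
16 32  0  0
64 32  8  0

Answer: 8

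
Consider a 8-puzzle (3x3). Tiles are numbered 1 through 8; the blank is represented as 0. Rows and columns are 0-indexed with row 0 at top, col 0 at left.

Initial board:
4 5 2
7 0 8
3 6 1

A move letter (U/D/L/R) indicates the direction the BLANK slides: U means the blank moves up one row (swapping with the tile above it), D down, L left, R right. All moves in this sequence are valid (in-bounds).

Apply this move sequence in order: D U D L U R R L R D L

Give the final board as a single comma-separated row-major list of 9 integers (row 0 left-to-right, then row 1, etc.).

Answer: 4, 5, 2, 6, 8, 1, 7, 0, 3

Derivation:
After move 1 (D):
4 5 2
7 6 8
3 0 1

After move 2 (U):
4 5 2
7 0 8
3 6 1

After move 3 (D):
4 5 2
7 6 8
3 0 1

After move 4 (L):
4 5 2
7 6 8
0 3 1

After move 5 (U):
4 5 2
0 6 8
7 3 1

After move 6 (R):
4 5 2
6 0 8
7 3 1

After move 7 (R):
4 5 2
6 8 0
7 3 1

After move 8 (L):
4 5 2
6 0 8
7 3 1

After move 9 (R):
4 5 2
6 8 0
7 3 1

After move 10 (D):
4 5 2
6 8 1
7 3 0

After move 11 (L):
4 5 2
6 8 1
7 0 3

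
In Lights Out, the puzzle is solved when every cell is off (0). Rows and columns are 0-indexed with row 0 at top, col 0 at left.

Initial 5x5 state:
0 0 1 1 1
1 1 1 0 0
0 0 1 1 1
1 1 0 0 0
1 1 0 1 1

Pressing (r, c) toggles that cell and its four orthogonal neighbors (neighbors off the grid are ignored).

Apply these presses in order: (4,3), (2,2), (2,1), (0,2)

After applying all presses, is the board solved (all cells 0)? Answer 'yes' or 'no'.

After press 1 at (4,3):
0 0 1 1 1
1 1 1 0 0
0 0 1 1 1
1 1 0 1 0
1 1 1 0 0

After press 2 at (2,2):
0 0 1 1 1
1 1 0 0 0
0 1 0 0 1
1 1 1 1 0
1 1 1 0 0

After press 3 at (2,1):
0 0 1 1 1
1 0 0 0 0
1 0 1 0 1
1 0 1 1 0
1 1 1 0 0

After press 4 at (0,2):
0 1 0 0 1
1 0 1 0 0
1 0 1 0 1
1 0 1 1 0
1 1 1 0 0

Lights still on: 13

Answer: no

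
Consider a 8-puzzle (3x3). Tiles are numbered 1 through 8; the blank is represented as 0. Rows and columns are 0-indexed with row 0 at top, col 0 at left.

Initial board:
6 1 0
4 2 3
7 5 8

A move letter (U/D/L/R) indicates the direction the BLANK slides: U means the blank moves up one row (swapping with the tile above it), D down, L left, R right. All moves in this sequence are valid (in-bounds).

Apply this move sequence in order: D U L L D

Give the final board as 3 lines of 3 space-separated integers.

After move 1 (D):
6 1 3
4 2 0
7 5 8

After move 2 (U):
6 1 0
4 2 3
7 5 8

After move 3 (L):
6 0 1
4 2 3
7 5 8

After move 4 (L):
0 6 1
4 2 3
7 5 8

After move 5 (D):
4 6 1
0 2 3
7 5 8

Answer: 4 6 1
0 2 3
7 5 8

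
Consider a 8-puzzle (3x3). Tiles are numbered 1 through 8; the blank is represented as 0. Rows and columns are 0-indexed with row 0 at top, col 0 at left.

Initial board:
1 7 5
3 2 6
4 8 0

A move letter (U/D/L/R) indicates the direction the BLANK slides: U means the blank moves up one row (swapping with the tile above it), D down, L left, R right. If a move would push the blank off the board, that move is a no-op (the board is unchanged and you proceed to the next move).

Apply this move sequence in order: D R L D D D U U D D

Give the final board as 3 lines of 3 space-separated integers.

After move 1 (D):
1 7 5
3 2 6
4 8 0

After move 2 (R):
1 7 5
3 2 6
4 8 0

After move 3 (L):
1 7 5
3 2 6
4 0 8

After move 4 (D):
1 7 5
3 2 6
4 0 8

After move 5 (D):
1 7 5
3 2 6
4 0 8

After move 6 (D):
1 7 5
3 2 6
4 0 8

After move 7 (U):
1 7 5
3 0 6
4 2 8

After move 8 (U):
1 0 5
3 7 6
4 2 8

After move 9 (D):
1 7 5
3 0 6
4 2 8

After move 10 (D):
1 7 5
3 2 6
4 0 8

Answer: 1 7 5
3 2 6
4 0 8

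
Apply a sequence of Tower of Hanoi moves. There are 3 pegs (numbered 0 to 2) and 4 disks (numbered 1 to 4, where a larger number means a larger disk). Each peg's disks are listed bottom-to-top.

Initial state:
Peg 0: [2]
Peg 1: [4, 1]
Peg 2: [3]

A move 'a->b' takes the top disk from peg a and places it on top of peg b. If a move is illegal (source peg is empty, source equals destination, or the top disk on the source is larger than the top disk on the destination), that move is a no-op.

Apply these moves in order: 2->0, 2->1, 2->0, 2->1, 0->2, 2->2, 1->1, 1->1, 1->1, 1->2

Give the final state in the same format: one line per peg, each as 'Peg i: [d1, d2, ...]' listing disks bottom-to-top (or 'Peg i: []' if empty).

After move 1 (2->0):
Peg 0: [2]
Peg 1: [4, 1]
Peg 2: [3]

After move 2 (2->1):
Peg 0: [2]
Peg 1: [4, 1]
Peg 2: [3]

After move 3 (2->0):
Peg 0: [2]
Peg 1: [4, 1]
Peg 2: [3]

After move 4 (2->1):
Peg 0: [2]
Peg 1: [4, 1]
Peg 2: [3]

After move 5 (0->2):
Peg 0: []
Peg 1: [4, 1]
Peg 2: [3, 2]

After move 6 (2->2):
Peg 0: []
Peg 1: [4, 1]
Peg 2: [3, 2]

After move 7 (1->1):
Peg 0: []
Peg 1: [4, 1]
Peg 2: [3, 2]

After move 8 (1->1):
Peg 0: []
Peg 1: [4, 1]
Peg 2: [3, 2]

After move 9 (1->1):
Peg 0: []
Peg 1: [4, 1]
Peg 2: [3, 2]

After move 10 (1->2):
Peg 0: []
Peg 1: [4]
Peg 2: [3, 2, 1]

Answer: Peg 0: []
Peg 1: [4]
Peg 2: [3, 2, 1]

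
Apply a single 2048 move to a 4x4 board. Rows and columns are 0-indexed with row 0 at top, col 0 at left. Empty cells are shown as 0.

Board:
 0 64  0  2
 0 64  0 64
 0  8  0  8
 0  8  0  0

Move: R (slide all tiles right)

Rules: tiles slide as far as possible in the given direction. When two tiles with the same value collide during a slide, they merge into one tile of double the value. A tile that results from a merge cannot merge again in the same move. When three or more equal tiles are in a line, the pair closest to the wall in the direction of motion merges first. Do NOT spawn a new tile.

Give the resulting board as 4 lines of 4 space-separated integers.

Answer:   0   0  64   2
  0   0   0 128
  0   0   0  16
  0   0   0   8

Derivation:
Slide right:
row 0: [0, 64, 0, 2] -> [0, 0, 64, 2]
row 1: [0, 64, 0, 64] -> [0, 0, 0, 128]
row 2: [0, 8, 0, 8] -> [0, 0, 0, 16]
row 3: [0, 8, 0, 0] -> [0, 0, 0, 8]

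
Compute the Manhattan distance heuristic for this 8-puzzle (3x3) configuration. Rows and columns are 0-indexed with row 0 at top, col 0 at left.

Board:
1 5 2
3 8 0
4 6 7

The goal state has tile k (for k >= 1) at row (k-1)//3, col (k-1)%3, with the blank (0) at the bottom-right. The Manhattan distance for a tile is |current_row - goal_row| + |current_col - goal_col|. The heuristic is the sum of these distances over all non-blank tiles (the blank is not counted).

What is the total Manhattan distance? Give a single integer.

Tile 1: at (0,0), goal (0,0), distance |0-0|+|0-0| = 0
Tile 5: at (0,1), goal (1,1), distance |0-1|+|1-1| = 1
Tile 2: at (0,2), goal (0,1), distance |0-0|+|2-1| = 1
Tile 3: at (1,0), goal (0,2), distance |1-0|+|0-2| = 3
Tile 8: at (1,1), goal (2,1), distance |1-2|+|1-1| = 1
Tile 4: at (2,0), goal (1,0), distance |2-1|+|0-0| = 1
Tile 6: at (2,1), goal (1,2), distance |2-1|+|1-2| = 2
Tile 7: at (2,2), goal (2,0), distance |2-2|+|2-0| = 2
Sum: 0 + 1 + 1 + 3 + 1 + 1 + 2 + 2 = 11

Answer: 11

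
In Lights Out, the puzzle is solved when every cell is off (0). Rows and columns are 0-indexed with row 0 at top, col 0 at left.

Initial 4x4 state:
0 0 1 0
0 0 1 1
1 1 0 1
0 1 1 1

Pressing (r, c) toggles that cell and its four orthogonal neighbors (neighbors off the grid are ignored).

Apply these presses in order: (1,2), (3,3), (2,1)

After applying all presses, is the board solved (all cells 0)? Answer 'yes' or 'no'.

After press 1 at (1,2):
0 0 0 0
0 1 0 0
1 1 1 1
0 1 1 1

After press 2 at (3,3):
0 0 0 0
0 1 0 0
1 1 1 0
0 1 0 0

After press 3 at (2,1):
0 0 0 0
0 0 0 0
0 0 0 0
0 0 0 0

Lights still on: 0

Answer: yes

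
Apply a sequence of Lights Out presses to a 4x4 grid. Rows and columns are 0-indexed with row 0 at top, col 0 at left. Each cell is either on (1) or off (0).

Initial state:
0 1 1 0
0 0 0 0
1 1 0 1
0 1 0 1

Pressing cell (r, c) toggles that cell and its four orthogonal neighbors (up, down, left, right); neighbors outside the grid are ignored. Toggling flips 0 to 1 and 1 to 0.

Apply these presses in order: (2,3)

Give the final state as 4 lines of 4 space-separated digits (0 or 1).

After press 1 at (2,3):
0 1 1 0
0 0 0 1
1 1 1 0
0 1 0 0

Answer: 0 1 1 0
0 0 0 1
1 1 1 0
0 1 0 0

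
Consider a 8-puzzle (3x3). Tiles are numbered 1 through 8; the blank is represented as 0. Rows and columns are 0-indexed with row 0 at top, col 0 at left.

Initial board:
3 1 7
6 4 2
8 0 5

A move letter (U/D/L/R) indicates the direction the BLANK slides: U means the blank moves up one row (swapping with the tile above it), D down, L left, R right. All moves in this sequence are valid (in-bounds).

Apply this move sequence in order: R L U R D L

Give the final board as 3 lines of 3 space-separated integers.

Answer: 3 1 7
6 2 5
8 0 4

Derivation:
After move 1 (R):
3 1 7
6 4 2
8 5 0

After move 2 (L):
3 1 7
6 4 2
8 0 5

After move 3 (U):
3 1 7
6 0 2
8 4 5

After move 4 (R):
3 1 7
6 2 0
8 4 5

After move 5 (D):
3 1 7
6 2 5
8 4 0

After move 6 (L):
3 1 7
6 2 5
8 0 4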